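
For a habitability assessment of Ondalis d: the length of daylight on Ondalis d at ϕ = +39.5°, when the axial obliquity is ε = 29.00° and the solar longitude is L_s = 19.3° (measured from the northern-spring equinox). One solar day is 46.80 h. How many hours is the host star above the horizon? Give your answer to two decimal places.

25.40 h

Solar declination: sin δ = sin ε · sin L_s = sin 29.00° × sin 19.3° = 0.16024, so δ = +9.221°.
cos h₀ = −tan ϕ · tan δ = −tan(+39.5°) × tan(+9.221°) = -0.1338, so h₀ = 1.7050 rad = 97.69°.
Daylight = 2h₀/(2π) × 46.80 h = (1.7050/π) × 46.80 = 25.40 h.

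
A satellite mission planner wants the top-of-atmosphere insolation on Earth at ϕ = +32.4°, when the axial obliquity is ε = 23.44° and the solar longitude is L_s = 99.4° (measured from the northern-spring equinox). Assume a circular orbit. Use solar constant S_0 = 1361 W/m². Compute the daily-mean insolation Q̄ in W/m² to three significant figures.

Q̄ ≈ 492 W/m²

Solar declination: sin δ = sin ε · sin L_s = sin 23.44° × sin 99.4° = 0.39245, so δ = +23.107°.
cos h₀ = −tan(+32.4°) tan(+23.107°) = -0.2708, h₀ = 1.8450 rad.
Bracket: h₀ sin ϕ sin δ + cos ϕ cos δ sin h₀ = 1.8450×0.53583×0.39245 + 0.84433×0.91977×0.96264 = 0.387979 + 0.747576 = 1.135555.
Q̄ = (S_0/π) × [bracket] = (1361/π) × 1.135555 = 491.9 W/m².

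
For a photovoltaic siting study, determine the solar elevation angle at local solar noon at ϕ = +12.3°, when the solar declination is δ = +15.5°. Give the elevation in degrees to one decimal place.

86.8°

At local noon the hour angle is zero, so the zenith angle equals |ϕ − δ| = |+12.3° − (+15.500°)| = 3.200°.
Elevation = 90° − 3.200° = 86.8°.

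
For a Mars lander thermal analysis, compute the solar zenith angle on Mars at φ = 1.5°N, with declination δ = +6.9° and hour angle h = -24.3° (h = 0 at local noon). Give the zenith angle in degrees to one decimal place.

θ_z = 24.8°

cos θ_z = sin φ sin δ + cos φ cos δ cos h = 0.003145 + 0.904492 = 0.907637.
θ_z = arccos(0.907637) = 24.8°.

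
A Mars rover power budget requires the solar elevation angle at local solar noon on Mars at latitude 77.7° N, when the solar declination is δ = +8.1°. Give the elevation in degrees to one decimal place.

At local noon the hour angle is zero, so the zenith angle equals |φ − δ| = |+77.7° − (+8.100°)| = 69.600°.
Elevation = 90° − 69.600° = 20.4°.

20.4°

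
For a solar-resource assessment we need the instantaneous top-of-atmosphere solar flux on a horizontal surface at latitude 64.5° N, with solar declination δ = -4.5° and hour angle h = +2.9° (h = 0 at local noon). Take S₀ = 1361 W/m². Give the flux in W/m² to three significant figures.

487 W/m²

cos θ_z = sin φ sin δ + cos φ cos δ cos h = -0.070816 + 0.428634 = 0.357818.
Flux = S₀ · cos θ_z = 1361 × 0.357818 = 487.0 W/m².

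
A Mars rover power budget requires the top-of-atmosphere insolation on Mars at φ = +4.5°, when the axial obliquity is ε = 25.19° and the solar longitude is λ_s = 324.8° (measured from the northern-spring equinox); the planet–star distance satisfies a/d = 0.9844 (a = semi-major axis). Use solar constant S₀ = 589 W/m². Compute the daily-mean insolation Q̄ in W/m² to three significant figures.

Solar declination: sin δ = sin ε · sin λ_s = sin 25.19° × sin 324.8° = -0.24534, so δ = -14.202°.
cos H₀ = −tan(+4.5°) tan(-14.202°) = 0.0199, H₀ = 1.5509 rad.
Bracket: H₀ sin φ sin δ + cos φ cos δ sin H₀ = 1.5509×0.07846×-0.24534 + 0.99692×0.96944×0.99980 = -0.029854 + 0.966261 = 0.936407.
Inverse-square distance factor (a/d)² = 0.9844² = 0.969043.
Q̄ = (S₀/π) × 0.969043 × [bracket] = (589/π) × 0.969043 × 0.936407 = 170.1 W/m².

Q̄ ≈ 170 W/m²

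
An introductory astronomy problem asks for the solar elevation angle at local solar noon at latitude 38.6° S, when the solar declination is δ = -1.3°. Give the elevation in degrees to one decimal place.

52.7°

At local noon the hour angle is zero, so the zenith angle equals |φ − δ| = |-38.6° − (-1.300°)| = 37.300°.
Elevation = 90° − 37.300° = 52.7°.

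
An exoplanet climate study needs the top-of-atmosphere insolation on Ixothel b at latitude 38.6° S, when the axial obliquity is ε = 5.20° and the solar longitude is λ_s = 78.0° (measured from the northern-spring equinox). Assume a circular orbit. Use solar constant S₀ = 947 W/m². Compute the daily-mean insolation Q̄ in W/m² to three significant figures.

Q̄ ≈ 209 W/m²

Solar declination: sin δ = sin ε · sin λ_s = sin 5.20° × sin 78.0° = 0.08865, so δ = +5.086°.
cos H₀ = −tan(-38.6°) tan(+5.086°) = 0.0710, H₀ = 1.4997 rad.
Bracket: H₀ sin φ sin δ + cos φ cos δ sin H₀ = 1.4997×-0.62388×0.08865 + 0.78152×0.99606×0.99747 = -0.082944 + 0.776471 = 0.693527.
Q̄ = (S₀/π) × [bracket] = (947/π) × 0.693527 = 209.1 W/m².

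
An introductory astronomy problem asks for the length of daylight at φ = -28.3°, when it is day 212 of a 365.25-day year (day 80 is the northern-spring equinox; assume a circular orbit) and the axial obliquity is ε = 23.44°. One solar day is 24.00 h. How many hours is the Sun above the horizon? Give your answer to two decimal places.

Solar longitude: λ_s = 360° × (212 − 80)/365.25 = 130.103°.
sin δ = sin 23.44° × sin 130.103° = 0.30427, so δ = +17.714°.
cos H₀ = −tan φ · tan δ = −tan(-28.3°) × tan(+17.714°) = 0.1720, so H₀ = 1.3980 rad = 80.10°.
Daylight = 2H₀/(2π) × 24.00 h = (1.3980/π) × 24.00 = 10.68 h.

10.68 h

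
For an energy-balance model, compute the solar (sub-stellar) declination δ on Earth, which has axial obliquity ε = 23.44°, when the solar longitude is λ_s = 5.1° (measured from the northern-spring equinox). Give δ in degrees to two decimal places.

sin δ = sin ε · sin λ_s = sin 23.44° × sin 5.1° = 0.035361.
δ = arcsin(0.035361) = +2.03°.

δ = +2.03°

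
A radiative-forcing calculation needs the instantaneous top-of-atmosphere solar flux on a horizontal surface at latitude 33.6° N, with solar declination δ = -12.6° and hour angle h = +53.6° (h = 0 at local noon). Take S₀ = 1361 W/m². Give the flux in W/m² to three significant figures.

cos θ_z = sin φ sin δ + cos φ cos δ cos h = -0.120719 + 0.482368 = 0.361649.
Flux = S₀ · cos θ_z = 1361 × 0.361649 = 492.2 W/m².

492 W/m²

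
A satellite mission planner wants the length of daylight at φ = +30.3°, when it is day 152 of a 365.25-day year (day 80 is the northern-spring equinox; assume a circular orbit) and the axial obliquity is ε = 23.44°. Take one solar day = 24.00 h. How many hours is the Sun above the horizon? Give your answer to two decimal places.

13.83 h

Solar longitude: λ_s = 360° × (152 − 80)/365.25 = 70.965°.
sin δ = sin 23.44° × sin 70.965° = 0.37604, so δ = +22.088°.
cos H₀ = −tan φ · tan δ = −tan(+30.3°) × tan(+22.088°) = -0.2371, so H₀ = 1.8102 rad = 103.72°.
Daylight = 2H₀/(2π) × 24.00 h = (1.8102/π) × 24.00 = 13.83 h.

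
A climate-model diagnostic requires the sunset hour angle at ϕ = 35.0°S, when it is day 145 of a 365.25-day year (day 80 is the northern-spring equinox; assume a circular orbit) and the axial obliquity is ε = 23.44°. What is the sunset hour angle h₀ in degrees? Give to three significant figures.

h₀ = 74.4°

Solar longitude: L_s = 360° × (145 − 80)/365.25 = 64.066°.
sin δ = sin 23.44° × sin 64.066° = 0.35773, so δ = +20.961°.
cos h₀ = −tan ϕ · tan δ = −tan(-35.0°) × tan(+20.961°) = 0.2682, so h₀ = 1.2992 rad = 74.44°.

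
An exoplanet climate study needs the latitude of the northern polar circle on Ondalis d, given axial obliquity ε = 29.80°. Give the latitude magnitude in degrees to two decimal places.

60.20°

The polar circle is the lowest latitude that experiences at least one full rotation of continuous daylight at the northern-summer solstice; it lies at |φ| = 90° − ε = 90° − 29.80° = 60.20°.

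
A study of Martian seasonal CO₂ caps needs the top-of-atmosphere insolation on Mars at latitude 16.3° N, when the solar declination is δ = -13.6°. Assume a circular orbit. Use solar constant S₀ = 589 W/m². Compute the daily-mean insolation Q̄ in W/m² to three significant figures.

cos H₀ = −tan(+16.3°) tan(-13.600°) = 0.0707, H₀ = 1.5000 rad.
Bracket: H₀ sin φ sin δ + cos φ cos δ sin H₀ = 1.5000×0.28067×-0.23514 + 0.95981×0.97196×0.99749 = -0.098995 + 0.930555 = 0.831560.
Q̄ = (S₀/π) × [bracket] = (589/π) × 0.831560 = 155.9 W/m².

Q̄ ≈ 156 W/m²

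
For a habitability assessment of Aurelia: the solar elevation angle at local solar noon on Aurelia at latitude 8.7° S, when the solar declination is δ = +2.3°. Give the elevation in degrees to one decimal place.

79.0°

At local noon the hour angle is zero, so the zenith angle equals |ϕ − δ| = |-8.7° − (+2.300°)| = 11.000°.
Elevation = 90° − 11.000° = 79.0°.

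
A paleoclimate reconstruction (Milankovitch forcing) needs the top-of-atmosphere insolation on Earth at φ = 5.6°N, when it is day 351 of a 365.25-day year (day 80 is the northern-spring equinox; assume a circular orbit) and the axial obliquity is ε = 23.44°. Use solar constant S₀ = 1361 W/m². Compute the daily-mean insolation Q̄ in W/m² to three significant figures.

Q̄ ≈ 370 W/m²

Solar longitude: λ_s = 360° × (351 − 80)/365.25 = 267.105°.
sin δ = sin 23.44° × sin 267.105° = -0.39728, so δ = -23.408°.
cos H₀ = −tan(+5.6°) tan(-23.408°) = 0.0424, H₀ = 1.5283 rad.
Bracket: H₀ sin φ sin δ + cos φ cos δ sin H₀ = 1.5283×0.09758×-0.39728 + 0.99523×0.91770×0.99910 = -0.059247 + 0.912501 = 0.853254.
Q̄ = (S₀/π) × [bracket] = (1361/π) × 0.853254 = 369.6 W/m².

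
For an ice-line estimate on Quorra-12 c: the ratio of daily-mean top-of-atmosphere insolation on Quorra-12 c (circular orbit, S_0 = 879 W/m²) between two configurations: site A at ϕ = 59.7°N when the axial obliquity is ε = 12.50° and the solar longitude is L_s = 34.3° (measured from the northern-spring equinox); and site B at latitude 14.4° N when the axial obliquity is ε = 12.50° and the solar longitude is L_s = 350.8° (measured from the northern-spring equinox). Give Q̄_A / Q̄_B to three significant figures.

— Configuration A (ϕ=+59.7°):
Solar declination: sin δ = sin ε · sin L_s = sin 12.50° × sin 34.3° = 0.12197, so δ = +7.006°.
cos h₀ = −tan(+59.7°) tan(+7.006°) = -0.2103, h₀ = 1.7827 rad.
Bracket: h₀ sin ϕ sin δ + cos ϕ cos δ sin h₀ = 1.7827×0.86340×0.12197 + 0.50453×0.99253×0.97764 = 0.187734 + 0.489564 = 0.677298.
Q̄ = (S_0/π) × [bracket] = (879/π) × 0.677298 = 189.50 W/m².
— Configuration B (ϕ=+14.4°):
Solar declination: sin δ = sin ε · sin L_s = sin 12.50° × sin 350.8° = -0.03460, so δ = -1.983°.
cos h₀ = −tan(+14.4°) tan(-1.983°) = 0.0089, h₀ = 1.5619 rad.
Bracket: h₀ sin ϕ sin δ + cos ϕ cos δ sin h₀ = 1.5619×0.24869×-0.03460 + 0.96858×0.99940×0.99996 = -0.013440 + 0.967960 = 0.954520.
Q̄ = (S_0/π) × [bracket] = (879/π) × 0.954520 = 267.07 W/m².
Ratio Q̄_A / Q̄_B = 189.50 / 267.07 = 0.7096.

Q̄_A / Q̄_B ≈ 0.710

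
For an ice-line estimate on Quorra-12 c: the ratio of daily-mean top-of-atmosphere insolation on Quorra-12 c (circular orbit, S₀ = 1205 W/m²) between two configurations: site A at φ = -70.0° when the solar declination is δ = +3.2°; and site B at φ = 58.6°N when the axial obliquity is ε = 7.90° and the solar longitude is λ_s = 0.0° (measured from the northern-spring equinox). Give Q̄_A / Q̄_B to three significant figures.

Q̄_A / Q̄_B ≈ 0.505

— Configuration A (φ=-70.0°):
cos H₀ = −tan(-70.0°) tan(+3.200°) = 0.1536, H₀ = 1.4166 rad.
Bracket: H₀ sin φ sin δ + cos φ cos δ sin H₀ = 1.4166×-0.93969×0.05582 + 0.34202×0.99844×0.98813 = -0.074306 + 0.337433 = 0.263127.
Q̄ = (S₀/π) × [bracket] = (1205/π) × 0.263127 = 100.93 W/m².
— Configuration B (φ=+58.6°):
Solar declination: sin δ = sin ε · sin λ_s = sin 7.90° × sin 0.0° = 0.00000, so δ = +0.000°.
cos H₀ = −tan(+58.6°) tan(+0.000°) = -0.0000, H₀ = 1.5708 rad.
Bracket: H₀ sin φ sin δ + cos φ cos δ sin H₀ = 1.5708×0.85355×0.00000 + 0.52101×1.00000×1.00000 = 0.000000 + 0.521010 = 0.521010.
Q̄ = (S₀/π) × [bracket] = (1205/π) × 0.521010 = 199.84 W/m².
Ratio Q̄_A / Q̄_B = 100.93 / 199.84 = 0.5051.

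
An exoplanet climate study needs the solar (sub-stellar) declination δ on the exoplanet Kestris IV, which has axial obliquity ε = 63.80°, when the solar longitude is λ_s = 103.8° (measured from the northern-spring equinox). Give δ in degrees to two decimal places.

δ = +60.62°

sin δ = sin ε · sin λ_s = sin 63.80° × sin 103.8° = 0.871358.
δ = arcsin(0.871358) = +60.62°.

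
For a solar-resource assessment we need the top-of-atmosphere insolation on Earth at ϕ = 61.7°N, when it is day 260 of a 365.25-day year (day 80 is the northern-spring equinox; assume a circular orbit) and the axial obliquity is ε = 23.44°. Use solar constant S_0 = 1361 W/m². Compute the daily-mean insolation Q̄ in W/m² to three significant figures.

Solar longitude: L_s = 360° × (260 − 80)/365.25 = 177.413°.
sin δ = sin 23.44° × sin 177.413° = 0.01796, so δ = +1.029°.
cos h₀ = −tan(+61.7°) tan(+1.029°) = -0.0334, h₀ = 1.6042 rad.
Bracket: h₀ sin ϕ sin δ + cos ϕ cos δ sin h₀ = 1.6042×0.88048×0.01796 + 0.47409×0.99984×0.99944 = 0.025368 + 0.473749 = 0.499117.
Q̄ = (S_0/π) × [bracket] = (1361/π) × 0.499117 = 216.2 W/m².

Q̄ ≈ 216 W/m²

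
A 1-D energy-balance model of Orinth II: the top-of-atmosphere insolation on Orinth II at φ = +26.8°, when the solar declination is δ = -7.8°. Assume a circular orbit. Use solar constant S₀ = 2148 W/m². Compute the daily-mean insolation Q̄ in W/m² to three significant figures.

cos H₀ = −tan(+26.8°) tan(-7.800°) = 0.0692, H₀ = 1.5015 rad.
Bracket: H₀ sin φ sin δ + cos φ cos δ sin H₀ = 1.5015×0.45088×-0.13572 + 0.89259×0.99075×0.99760 = -0.091882 + 0.882211 = 0.790329.
Q̄ = (S₀/π) × [bracket] = (2148/π) × 0.790329 = 540.4 W/m².

Q̄ ≈ 540 W/m²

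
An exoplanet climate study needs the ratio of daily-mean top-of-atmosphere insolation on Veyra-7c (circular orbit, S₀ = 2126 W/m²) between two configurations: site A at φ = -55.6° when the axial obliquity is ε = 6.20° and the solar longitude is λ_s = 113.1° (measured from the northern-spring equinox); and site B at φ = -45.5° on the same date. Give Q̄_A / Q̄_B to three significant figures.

Q̄_A / Q̄_B ≈ 0.745

— Configuration A (φ=-55.6°):
Solar declination: sin δ = sin ε · sin λ_s = sin 6.20° × sin 113.1° = 0.09934, so δ = +5.701°.
cos H₀ = −tan(-55.6°) tan(+5.701°) = 0.1458, H₀ = 1.4245 rad.
Bracket: H₀ sin φ sin δ + cos φ cos δ sin H₀ = 1.4245×-0.82511×0.09934 + 0.56497×0.99505×0.98931 = -0.116761 + 0.556164 = 0.439403.
Q̄ = (S₀/π) × [bracket] = (2126/π) × 0.439403 = 297.36 W/m².
— Configuration B (φ=-45.5°):
cos H₀ = −tan(-45.5°) tan(+5.701°) = 0.1016, H₀ = 1.4690 rad.
Bracket: H₀ sin φ sin δ + cos φ cos δ sin H₀ = 1.4690×-0.71325×0.09934 + 0.70091×0.99505×0.99483 = -0.104085 + 0.693835 = 0.589750.
Q̄ = (S₀/π) × [bracket] = (2126/π) × 0.589750 = 399.10 W/m².
Ratio Q̄_A / Q̄_B = 297.36 / 399.10 = 0.7451.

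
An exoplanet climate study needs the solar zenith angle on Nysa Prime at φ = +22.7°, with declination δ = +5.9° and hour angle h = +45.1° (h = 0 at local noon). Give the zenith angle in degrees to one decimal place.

θ_z = 46.6°

cos θ_z = sin φ sin δ + cos φ cos δ cos h = 0.039668 + 0.647744 = 0.687412.
θ_z = arccos(0.687412) = 46.6°.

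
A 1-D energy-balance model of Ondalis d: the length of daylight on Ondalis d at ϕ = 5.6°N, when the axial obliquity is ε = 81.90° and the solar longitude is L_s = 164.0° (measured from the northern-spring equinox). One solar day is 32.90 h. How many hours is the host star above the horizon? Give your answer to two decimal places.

Solar declination: sin δ = sin ε · sin L_s = sin 81.90° × sin 164.0° = 0.27289, so δ = +15.836°.
cos h₀ = −tan ϕ · tan δ = −tan(+5.6°) × tan(+15.836°) = -0.0278, so h₀ = 1.5986 rad = 91.59°.
Daylight = 2h₀/(2π) × 32.90 h = (1.5986/π) × 32.90 = 16.74 h.

16.74 h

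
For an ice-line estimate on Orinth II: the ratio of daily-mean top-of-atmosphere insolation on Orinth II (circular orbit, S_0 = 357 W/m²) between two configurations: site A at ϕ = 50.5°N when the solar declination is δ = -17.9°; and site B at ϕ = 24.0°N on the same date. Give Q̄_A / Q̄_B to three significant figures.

— Configuration A (ϕ=+50.5°):
cos h₀ = −tan(+50.5°) tan(-17.900°) = 0.3918, h₀ = 1.1682 rad.
Bracket: h₀ sin ϕ sin δ + cos ϕ cos δ sin h₀ = 1.1682×0.77162×-0.30736 + 0.63608×0.95159×0.92004 = -0.277056 + 0.556889 = 0.279833.
Q̄ = (S_0/π) × [bracket] = (357/π) × 0.279833 = 31.799 W/m².
— Configuration B (ϕ=+24.0°):
cos h₀ = −tan(+24.0°) tan(-17.900°) = 0.1438, h₀ = 1.4265 rad.
Bracket: h₀ sin ϕ sin δ + cos ϕ cos δ sin h₀ = 1.4265×0.40674×-0.30736 + 0.91355×0.95159×0.98961 = -0.178335 + 0.860293 = 0.681958.
Q̄ = (S_0/π) × [bracket] = (357/π) × 0.681958 = 77.495 W/m².
Ratio Q̄_A / Q̄_B = 31.799 / 77.495 = 0.4103.

Q̄_A / Q̄_B ≈ 0.410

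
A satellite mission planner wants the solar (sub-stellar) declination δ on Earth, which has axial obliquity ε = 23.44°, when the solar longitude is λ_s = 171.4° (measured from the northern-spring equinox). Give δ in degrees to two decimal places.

δ = +3.41°

sin δ = sin ε · sin λ_s = sin 23.44° × sin 171.4° = 0.059483.
δ = arcsin(0.059483) = +3.41°.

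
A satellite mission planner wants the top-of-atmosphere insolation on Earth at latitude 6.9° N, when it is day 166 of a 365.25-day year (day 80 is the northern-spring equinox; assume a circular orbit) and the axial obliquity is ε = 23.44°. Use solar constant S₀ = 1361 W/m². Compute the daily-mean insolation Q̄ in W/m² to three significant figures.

Q̄ ≈ 428 W/m²

Solar longitude: λ_s = 360° × (166 − 80)/365.25 = 84.764°.
sin δ = sin 23.44° × sin 84.764° = 0.39613, so δ = +23.336°.
cos H₀ = −tan(+6.9°) tan(+23.336°) = -0.0522, H₀ = 1.6230 rad.
Bracket: H₀ sin φ sin δ + cos φ cos δ sin H₀ = 1.6230×0.12014×0.39613 + 0.99276×0.91820×0.99864 = 0.077240 + 0.910313 = 0.987553.
Q̄ = (S₀/π) × [bracket] = (1361/π) × 0.987553 = 427.8 W/m².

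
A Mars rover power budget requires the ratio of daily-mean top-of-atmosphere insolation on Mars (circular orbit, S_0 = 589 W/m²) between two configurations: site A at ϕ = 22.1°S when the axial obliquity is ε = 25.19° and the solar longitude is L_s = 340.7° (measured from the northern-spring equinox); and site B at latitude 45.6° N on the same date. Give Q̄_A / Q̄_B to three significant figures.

Q̄_A / Q̄_B ≈ 1.85

— Configuration A (ϕ=-22.1°):
Solar declination: sin δ = sin ε · sin L_s = sin 25.19° × sin 340.7° = -0.14067, so δ = -8.087°.
cos h₀ = −tan(-22.1°) tan(-8.087°) = -0.0577, h₀ = 1.6285 rad.
Bracket: h₀ sin ϕ sin δ + cos ϕ cos δ sin h₀ = 1.6285×-0.37622×-0.14067 + 0.92653×0.99006×0.99833 = 0.086185 + 0.915788 = 1.001973.
Q̄ = (S_0/π) × [bracket] = (589/π) × 1.001973 = 187.85 W/m².
— Configuration B (ϕ=+45.6°):
cos h₀ = −tan(+45.6°) tan(-8.087°) = 0.1451, h₀ = 1.4252 rad.
Bracket: h₀ sin ϕ sin δ + cos ϕ cos δ sin h₀ = 1.4252×0.71447×-0.14067 + 0.69966×0.99006×0.98942 = -0.143239 + 0.685377 = 0.542138.
Q̄ = (S_0/π) × [bracket] = (589/π) × 0.542138 = 101.64 W/m².
Ratio Q̄_A / Q̄_B = 187.85 / 101.64 = 1.848.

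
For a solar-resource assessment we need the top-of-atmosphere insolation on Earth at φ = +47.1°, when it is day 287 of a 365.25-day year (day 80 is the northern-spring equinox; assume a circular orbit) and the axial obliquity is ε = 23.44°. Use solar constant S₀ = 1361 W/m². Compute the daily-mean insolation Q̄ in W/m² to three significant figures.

Solar longitude: λ_s = 360° × (287 − 80)/365.25 = 204.025°.
sin δ = sin 23.44° × sin 204.025° = -0.16195, so δ = -9.320°.
cos H₀ = −tan(+47.1°) tan(-9.320°) = 0.1766, H₀ = 1.3933 rad.
Bracket: H₀ sin φ sin δ + cos φ cos δ sin H₀ = 1.3933×0.73254×-0.16195 + 0.68072×0.98680×0.98428 = -0.165294 + 0.661175 = 0.495881.
Q̄ = (S₀/π) × [bracket] = (1361/π) × 0.495881 = 214.8 W/m².

Q̄ ≈ 215 W/m²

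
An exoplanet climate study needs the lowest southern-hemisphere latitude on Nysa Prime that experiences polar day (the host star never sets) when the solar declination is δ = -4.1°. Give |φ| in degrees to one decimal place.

|φ| = 85.9°

Polar day requires cos H₀ = −tan φ tan δ ≤ −1, i.e. tan φ tan δ ≥ 1.
The boundary is |tan φ| · |tan δ| = 1, so |φ| = 90° − |δ| = 90° − 4.1° = 85.9° in the southern hemisphere.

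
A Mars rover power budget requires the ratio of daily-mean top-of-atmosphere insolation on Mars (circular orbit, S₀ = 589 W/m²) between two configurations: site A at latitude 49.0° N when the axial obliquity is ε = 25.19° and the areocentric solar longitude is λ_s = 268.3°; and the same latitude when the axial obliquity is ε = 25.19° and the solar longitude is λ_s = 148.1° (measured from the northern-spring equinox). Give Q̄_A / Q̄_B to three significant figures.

— Configuration A (φ=+49.0°):
sin δ = sin 25.19° × sin 268.3° = -0.42543, so δ = -25.178°.
cos H₀ = −tan(+49.0°) tan(-25.178°) = 0.5408, H₀ = 0.9994 rad.
Bracket: H₀ sin φ sin δ + cos φ cos δ sin H₀ = 0.9994×0.75471×-0.42543 + 0.65606×0.90499×0.84116 = -0.320884 + 0.499420 = 0.178536.
Q̄ = (S₀/π) × [bracket] = (589/π) × 0.178536 = 33.473 W/m².
— Configuration B (φ=+49.0°):
Solar declination: sin δ = sin ε · sin λ_s = sin 25.19° × sin 148.1° = 0.22491, so δ = +12.998°.
cos H₀ = −tan(+49.0°) tan(+12.998°) = -0.2655, H₀ = 1.8396 rad.
Bracket: H₀ sin φ sin δ + cos φ cos δ sin H₀ = 1.8396×0.75471×0.22491 + 0.65606×0.97438×0.96410 = 0.312257 + 0.616303 = 0.928560.
Q̄ = (S₀/π) × [bracket] = (589/π) × 0.928560 = 174.09 W/m².
Ratio Q̄_A / Q̄_B = 33.473 / 174.09 = 0.1923.

Q̄_A / Q̄_B ≈ 0.192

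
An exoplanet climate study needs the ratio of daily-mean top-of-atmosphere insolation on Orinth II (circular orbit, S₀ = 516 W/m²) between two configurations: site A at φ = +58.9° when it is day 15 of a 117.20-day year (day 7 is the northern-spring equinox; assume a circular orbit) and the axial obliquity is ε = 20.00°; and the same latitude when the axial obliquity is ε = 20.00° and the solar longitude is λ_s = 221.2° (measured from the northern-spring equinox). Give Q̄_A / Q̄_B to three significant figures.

Q̄_A / Q̄_B ≈ 3.02

— Configuration A (φ=+58.9°):
Solar longitude: λ_s = 360° × (15 − 7)/117.20 = 24.573°.
sin δ = sin 20.00° × sin 24.573° = 0.14223, so δ = +8.177°.
cos H₀ = −tan(+58.9°) tan(+8.177°) = -0.2382, H₀ = 1.8113 rad.
Bracket: H₀ sin φ sin δ + cos φ cos δ sin H₀ = 1.8113×0.85627×0.14223 + 0.51653×0.98983×0.97122 = 0.220593 + 0.496562 = 0.717155.
Q̄ = (S₀/π) × [bracket] = (516/π) × 0.717155 = 117.79 W/m².
— Configuration B (φ=+58.9°):
Solar declination: sin δ = sin ε · sin λ_s = sin 20.00° × sin 221.2° = -0.22529, so δ = -13.020°.
cos H₀ = −tan(+58.9°) tan(-13.020°) = 0.3833, H₀ = 1.1774 rad.
Bracket: H₀ sin φ sin δ + cos φ cos δ sin H₀ = 1.1774×0.85627×-0.22529 + 0.51653×0.97429×0.92362 = -0.227131 + 0.464812 = 0.237681.
Q̄ = (S₀/π) × [bracket] = (516/π) × 0.237681 = 39.039 W/m².
Ratio Q̄_A / Q̄_B = 117.79 / 39.039 = 3.017.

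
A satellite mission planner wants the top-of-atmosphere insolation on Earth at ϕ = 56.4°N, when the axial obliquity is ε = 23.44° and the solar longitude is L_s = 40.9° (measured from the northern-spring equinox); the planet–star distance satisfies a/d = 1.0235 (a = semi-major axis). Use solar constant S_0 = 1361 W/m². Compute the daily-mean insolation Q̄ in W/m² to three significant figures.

Q̄ ≈ 417 W/m²

Solar declination: sin δ = sin ε · sin L_s = sin 23.44° × sin 40.9° = 0.26045, so δ = +15.097°.
cos h₀ = −tan(+56.4°) tan(+15.097°) = -0.4060, h₀ = 1.9889 rad.
Bracket: h₀ sin ϕ sin δ + cos ϕ cos δ sin h₀ = 1.9889×0.83292×0.26045 + 0.55339×0.96549×0.91386 = 0.431460 + 0.488269 = 0.919729.
Inverse-square distance factor (a/d)² = 1.0235² = 1.047552.
Q̄ = (S_0/π) × 1.047552 × [bracket] = (1361/π) × 1.047552 × 0.919729 = 417.4 W/m².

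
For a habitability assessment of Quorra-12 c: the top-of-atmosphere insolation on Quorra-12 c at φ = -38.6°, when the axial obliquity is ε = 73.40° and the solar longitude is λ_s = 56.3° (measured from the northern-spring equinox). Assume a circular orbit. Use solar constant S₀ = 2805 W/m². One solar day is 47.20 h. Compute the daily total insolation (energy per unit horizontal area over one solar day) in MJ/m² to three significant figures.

Solar declination: sin δ = sin ε · sin λ_s = sin 73.40° × sin 56.3° = 0.79728, so δ = +52.871°.
cos H₀ = −tan(-38.6°) tan(+52.871°) = 1.0544 ≥ 1 ⇒ polar night, H₀ = 0 and Q̄ = 0.
Daily total = Q̄ × 47.20 h × 3600 s/h = 0.00 MJ/m².

0.00 MJ/m²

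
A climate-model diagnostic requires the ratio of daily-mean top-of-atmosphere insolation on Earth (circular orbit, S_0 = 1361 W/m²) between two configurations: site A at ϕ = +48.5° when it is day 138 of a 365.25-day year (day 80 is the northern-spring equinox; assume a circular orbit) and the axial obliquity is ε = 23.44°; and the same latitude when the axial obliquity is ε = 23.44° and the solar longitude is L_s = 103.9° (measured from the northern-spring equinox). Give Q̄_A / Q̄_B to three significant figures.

Q̄_A / Q̄_B ≈ 0.941

— Configuration A (ϕ=+48.5°):
Solar longitude: L_s = 360° × (138 − 80)/365.25 = 57.166°.
sin δ = sin 23.44° × sin 57.166° = 0.33424, so δ = +19.526°.
cos h₀ = −tan(+48.5°) tan(+19.526°) = -0.4008, h₀ = 1.9832 rad.
Bracket: h₀ sin ϕ sin δ + cos ϕ cos δ sin h₀ = 1.9832×0.74896×0.33424 + 0.66262×0.94249×0.91615 = 0.496459 + 0.572147 = 1.068606.
Q̄ = (S_0/π) × [bracket] = (1361/π) × 1.068606 = 462.94 W/m².
— Configuration B (ϕ=+48.5°):
Solar declination: sin δ = sin ε · sin L_s = sin 23.44° × sin 103.9° = 0.38614, so δ = +22.715°.
cos h₀ = −tan(+48.5°) tan(+22.715°) = -0.4731, h₀ = 2.0637 rad.
Bracket: h₀ sin ϕ sin δ + cos ϕ cos δ sin h₀ = 2.0637×0.74896×0.38614 + 0.66262×0.92244×0.88098 = 0.596829 + 0.538479 = 1.135308.
Q̄ = (S_0/π) × [bracket] = (1361/π) × 1.135308 = 491.84 W/m².
Ratio Q̄_A / Q̄_B = 462.94 / 491.84 = 0.9412.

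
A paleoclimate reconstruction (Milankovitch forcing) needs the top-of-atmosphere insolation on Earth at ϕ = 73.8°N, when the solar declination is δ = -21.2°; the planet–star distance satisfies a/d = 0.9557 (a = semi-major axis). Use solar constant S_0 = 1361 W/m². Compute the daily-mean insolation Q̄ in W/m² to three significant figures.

Q̄ ≈ 0.00 W/m²

cos h₀ = −tan(+73.8°) tan(-21.200°) = 1.3351 ≥ 1 ⇒ polar night, h₀ = 0 and Q̄ = 0.
Inverse-square distance factor (a/d)² = 0.9557² = 0.913362.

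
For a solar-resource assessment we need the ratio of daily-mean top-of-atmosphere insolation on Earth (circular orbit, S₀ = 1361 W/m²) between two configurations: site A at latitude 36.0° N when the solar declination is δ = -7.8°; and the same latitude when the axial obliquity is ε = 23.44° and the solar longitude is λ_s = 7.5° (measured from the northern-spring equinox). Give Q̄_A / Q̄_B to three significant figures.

Q̄_A / Q̄_B ≈ 0.794

— Configuration A (φ=+36.0°):
cos H₀ = −tan(+36.0°) tan(-7.800°) = 0.0995, H₀ = 1.4711 rad.
Bracket: H₀ sin φ sin δ + cos φ cos δ sin H₀ = 1.4711×0.58779×-0.13572 + 0.80902×0.99075×0.99504 = -0.117357 + 0.797561 = 0.680204.
Q̄ = (S₀/π) × [bracket] = (1361/π) × 0.680204 = 294.68 W/m².
— Configuration B (φ=+36.0°):
Solar declination: sin δ = sin ε · sin λ_s = sin 23.44° × sin 7.5° = 0.05192, so δ = +2.976°.
cos H₀ = −tan(+36.0°) tan(+2.976°) = -0.0378, H₀ = 1.6086 rad.
Bracket: H₀ sin φ sin δ + cos φ cos δ sin H₀ = 1.6086×0.58779×0.05192 + 0.80902×0.99865×0.99929 = 0.049091 + 0.807354 = 0.856445.
Q̄ = (S₀/π) × [bracket] = (1361/π) × 0.856445 = 371.03 W/m².
Ratio Q̄_A / Q̄_B = 294.68 / 371.03 = 0.7942.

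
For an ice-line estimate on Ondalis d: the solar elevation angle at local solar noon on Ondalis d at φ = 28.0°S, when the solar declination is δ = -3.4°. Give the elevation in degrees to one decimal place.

65.4°

At local noon the hour angle is zero, so the zenith angle equals |φ − δ| = |-28.0° − (-3.400°)| = 24.600°.
Elevation = 90° − 24.600° = 65.4°.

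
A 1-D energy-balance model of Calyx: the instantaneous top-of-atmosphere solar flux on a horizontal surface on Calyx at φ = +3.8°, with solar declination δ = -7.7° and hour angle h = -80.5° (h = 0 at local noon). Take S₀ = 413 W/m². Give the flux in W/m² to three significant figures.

cos θ_z = sin φ sin δ + cos φ cos δ cos h = -0.008880 + 0.163200 = 0.154320.
Flux = S₀ · cos θ_z = 413 × 0.154320 = 63.73 W/m².

63.7 W/m²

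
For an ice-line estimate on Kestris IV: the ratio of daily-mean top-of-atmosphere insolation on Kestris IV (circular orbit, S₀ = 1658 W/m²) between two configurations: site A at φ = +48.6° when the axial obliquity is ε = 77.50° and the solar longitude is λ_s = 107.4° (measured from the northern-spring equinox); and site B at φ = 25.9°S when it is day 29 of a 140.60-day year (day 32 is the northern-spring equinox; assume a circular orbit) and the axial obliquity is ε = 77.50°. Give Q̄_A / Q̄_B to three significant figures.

Q̄_A / Q̄_B ≈ 2.23

— Configuration A (φ=+48.6°):
Solar declination: sin δ = sin ε · sin λ_s = sin 77.50° × sin 107.4° = 0.93162, so δ = +68.689°.
cos H₀ = −tan(+48.6°) tan(+68.689°) = -2.9076 ≤ −1 ⇒ polar day, H₀ = π.
Bracket: H₀ sin φ sin δ + cos φ cos δ sin H₀ = 3.1416×0.75011×0.93162 + 0.66131×0.36343×0.00000 = 2.195405 + 0.000000 = 2.195405.
Q̄ = (S₀/π) × [bracket] = (1658/π) × 2.195405 = 1158.6 W/m².
— Configuration B (φ=-25.9°):
Solar longitude: λ_s = 360° × (29 − 32)/140.60 = -7.681°, i.e. -7.681° + 360° = 352.319°.
sin δ = sin 77.50° × sin 352.319° = -0.13050, so δ = -7.498°.
cos H₀ = −tan(-25.9°) tan(-7.498°) = -0.0639, H₀ = 1.6348 rad.
Bracket: H₀ sin φ sin δ + cos φ cos δ sin H₀ = 1.6348×-0.43680×-0.13050 + 0.89956×0.99145×0.99796 = 0.093188 + 0.890049 = 0.983237.
Q̄ = (S₀/π) × [bracket] = (1658/π) × 0.983237 = 518.91 W/m².
Ratio Q̄_A / Q̄_B = 1158.6 / 518.91 = 2.233.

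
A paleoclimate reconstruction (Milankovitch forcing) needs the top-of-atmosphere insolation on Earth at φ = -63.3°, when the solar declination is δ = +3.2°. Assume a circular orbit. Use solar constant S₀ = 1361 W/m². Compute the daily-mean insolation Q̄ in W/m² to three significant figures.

cos H₀ = −tan(-63.3°) tan(+3.200°) = 0.1112, H₀ = 1.4594 rad.
Bracket: H₀ sin φ sin δ + cos φ cos δ sin H₀ = 1.4594×-0.89337×0.05582 + 0.44932×0.99844×0.99380 = -0.072777 + 0.445838 = 0.373061.
Q̄ = (S₀/π) × [bracket] = (1361/π) × 0.373061 = 161.6 W/m².

Q̄ ≈ 162 W/m²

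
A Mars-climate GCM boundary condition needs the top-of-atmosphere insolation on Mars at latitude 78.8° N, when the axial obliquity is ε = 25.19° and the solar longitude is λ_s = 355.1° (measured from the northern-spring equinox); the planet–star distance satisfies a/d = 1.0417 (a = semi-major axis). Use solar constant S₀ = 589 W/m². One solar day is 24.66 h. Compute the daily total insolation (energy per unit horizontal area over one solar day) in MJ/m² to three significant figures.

2.55 MJ/m²

Solar declination: sin δ = sin ε · sin λ_s = sin 25.19° × sin 355.1° = -0.03636, so δ = -2.083°.
cos H₀ = −tan(+78.8°) tan(-2.083°) = 0.1837, H₀ = 1.3860 rad.
Bracket: H₀ sin φ sin δ + cos φ cos δ sin H₀ = 1.3860×0.98096×-0.03636 + 0.19423×0.99934×0.98298 = -0.049435 + 0.190798 = 0.141363.
Inverse-square distance factor (a/d)² = 1.0417² = 1.085139.
Q̄ = (S₀/π) × 1.085139 × [bracket] = (589/π) × 1.085139 × 0.141363 = 28.760 W/m².
Daily total = Q̄ × 24.66 h × 3600 s/h = 28.760 × 24.66 × 3600 / 10⁶ = 2.553 MJ/m².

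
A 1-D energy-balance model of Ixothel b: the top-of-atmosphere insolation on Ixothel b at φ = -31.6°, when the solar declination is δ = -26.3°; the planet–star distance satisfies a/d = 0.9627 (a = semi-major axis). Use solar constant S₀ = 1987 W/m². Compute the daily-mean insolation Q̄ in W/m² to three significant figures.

Q̄ ≈ 682 W/m²

cos H₀ = −tan(-31.6°) tan(-26.300°) = -0.3041, H₀ = 1.8797 rad.
Bracket: H₀ sin φ sin δ + cos φ cos δ sin H₀ = 1.8797×-0.52399×-0.44307 + 0.85173×0.89649×0.95266 = 0.436399 + 0.727420 = 1.163819.
Inverse-square distance factor (a/d)² = 0.9627² = 0.926791.
Q̄ = (S₀/π) × 0.926791 × [bracket] = (1987/π) × 0.926791 × 1.163819 = 682.2 W/m².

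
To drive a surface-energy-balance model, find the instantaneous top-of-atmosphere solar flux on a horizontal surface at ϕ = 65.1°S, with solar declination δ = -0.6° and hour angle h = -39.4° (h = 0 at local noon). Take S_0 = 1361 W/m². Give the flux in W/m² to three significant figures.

456 W/m²

cos θ_z = sin ϕ sin δ + cos ϕ cos δ cos h = 0.009498 + 0.325331 = 0.334829.
Flux = S_0 · cos θ_z = 1361 × 0.334829 = 455.7 W/m².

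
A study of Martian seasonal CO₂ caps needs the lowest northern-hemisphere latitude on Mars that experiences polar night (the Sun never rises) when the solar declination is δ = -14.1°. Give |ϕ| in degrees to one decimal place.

|ϕ| = 75.9°

Polar night requires cos h₀ = −tan ϕ tan δ ≥ 1, i.e. tan ϕ tan δ ≤ −1.
The boundary is |tan ϕ| · |tan δ| = 1, so |ϕ| = 90° − |δ| = 90° − 14.1° = 75.9° in the northern hemisphere.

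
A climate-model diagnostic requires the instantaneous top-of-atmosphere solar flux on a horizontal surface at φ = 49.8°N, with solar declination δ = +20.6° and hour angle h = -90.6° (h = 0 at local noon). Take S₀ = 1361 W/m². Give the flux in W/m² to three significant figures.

357 W/m²

cos θ_z = sin φ sin δ + cos φ cos δ cos h = 0.268735 + -0.006327 = 0.262408.
Flux = S₀ · cos θ_z = 1361 × 0.262408 = 357.1 W/m².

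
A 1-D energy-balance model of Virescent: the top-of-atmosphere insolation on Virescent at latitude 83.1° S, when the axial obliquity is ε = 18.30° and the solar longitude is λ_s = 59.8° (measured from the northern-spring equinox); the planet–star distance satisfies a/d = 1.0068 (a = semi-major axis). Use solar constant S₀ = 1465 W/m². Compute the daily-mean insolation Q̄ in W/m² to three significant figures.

Solar declination: sin δ = sin ε · sin λ_s = sin 18.30° × sin 59.8° = 0.27138, so δ = +15.746°.
cos H₀ = −tan(-83.1°) tan(+15.746°) = 2.3300 ≥ 1 ⇒ polar night, H₀ = 0 and Q̄ = 0.
Inverse-square distance factor (a/d)² = 1.0068² = 1.013646.

Q̄ ≈ 0.00 W/m²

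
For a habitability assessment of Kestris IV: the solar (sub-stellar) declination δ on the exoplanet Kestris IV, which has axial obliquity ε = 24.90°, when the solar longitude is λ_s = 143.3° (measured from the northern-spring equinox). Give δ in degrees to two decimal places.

δ = +14.57°

sin δ = sin ε · sin λ_s = sin 24.90° × sin 143.3° = 0.251622.
δ = arcsin(0.251622) = +14.57°.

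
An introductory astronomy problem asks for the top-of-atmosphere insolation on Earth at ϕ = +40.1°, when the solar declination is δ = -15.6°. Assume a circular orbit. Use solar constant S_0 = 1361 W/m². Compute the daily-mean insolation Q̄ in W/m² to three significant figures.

Q̄ ≈ 210 W/m²

cos h₀ = −tan(+40.1°) tan(-15.600°) = 0.2351, h₀ = 1.3335 rad.
Bracket: h₀ sin ϕ sin δ + cos ϕ cos δ sin h₀ = 1.3335×0.64412×-0.26892 + 0.76492×0.96316×0.97197 = -0.230985 + 0.716090 = 0.485105.
Q̄ = (S_0/π) × [bracket] = (1361/π) × 0.485105 = 210.2 W/m².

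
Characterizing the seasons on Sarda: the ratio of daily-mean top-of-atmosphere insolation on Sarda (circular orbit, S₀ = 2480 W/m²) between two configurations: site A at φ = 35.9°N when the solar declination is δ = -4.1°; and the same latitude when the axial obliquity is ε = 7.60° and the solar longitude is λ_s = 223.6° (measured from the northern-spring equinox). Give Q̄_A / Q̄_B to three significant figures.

— Configuration A (φ=+35.9°):
cos H₀ = −tan(+35.9°) tan(-4.100°) = 0.0519, H₀ = 1.5189 rad.
Bracket: H₀ sin φ sin δ + cos φ cos δ sin H₀ = 1.5189×0.58637×-0.07150 + 0.81004×0.99744×0.99865 = -0.063681 + 0.806876 = 0.743195.
Q̄ = (S₀/π) × [bracket] = (2480/π) × 0.743195 = 586.68 W/m².
— Configuration B (φ=+35.9°):
Solar declination: sin δ = sin ε · sin λ_s = sin 7.60° × sin 223.6° = -0.09121, so δ = -5.233°.
cos H₀ = −tan(+35.9°) tan(-5.233°) = 0.0663, H₀ = 1.5044 rad.
Bracket: H₀ sin φ sin δ + cos φ cos δ sin H₀ = 1.5044×0.58637×-0.09121 + 0.81004×0.99583×0.99780 = -0.080460 + 0.804887 = 0.724427.
Q̄ = (S₀/π) × [bracket] = (2480/π) × 0.724427 = 571.87 W/m².
Ratio Q̄_A / Q̄_B = 586.68 / 571.87 = 1.026.

Q̄_A / Q̄_B ≈ 1.03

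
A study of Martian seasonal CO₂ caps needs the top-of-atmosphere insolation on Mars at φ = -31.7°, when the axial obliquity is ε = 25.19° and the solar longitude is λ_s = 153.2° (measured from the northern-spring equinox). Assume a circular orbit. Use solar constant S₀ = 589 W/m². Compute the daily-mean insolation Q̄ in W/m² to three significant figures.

Solar declination: sin δ = sin ε · sin λ_s = sin 25.19° × sin 153.2° = 0.19190, so δ = +11.064°.
cos H₀ = −tan(-31.7°) tan(+11.064°) = 0.1208, H₀ = 1.4497 rad.
Bracket: H₀ sin φ sin δ + cos φ cos δ sin H₀ = 1.4497×-0.52547×0.19190 + 0.85081×0.98141×0.99268 = -0.146184 + 0.828881 = 0.682697.
Q̄ = (S₀/π) × [bracket] = (589/π) × 0.682697 = 128.0 W/m².

Q̄ ≈ 128 W/m²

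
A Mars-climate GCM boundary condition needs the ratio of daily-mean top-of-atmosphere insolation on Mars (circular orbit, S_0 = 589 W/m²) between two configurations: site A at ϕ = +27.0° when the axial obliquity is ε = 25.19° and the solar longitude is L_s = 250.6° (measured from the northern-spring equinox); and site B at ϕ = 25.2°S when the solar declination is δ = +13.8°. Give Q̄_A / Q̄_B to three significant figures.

— Configuration A (ϕ=+27.0°):
Solar declination: sin δ = sin ε · sin L_s = sin 25.19° × sin 250.6° = -0.40146, so δ = -23.669°.
cos h₀ = −tan(+27.0°) tan(-23.669°) = 0.2233, h₀ = 1.3456 rad.
Bracket: h₀ sin ϕ sin δ + cos ϕ cos δ sin h₀ = 1.3456×0.45399×-0.40146 + 0.89101×0.91588×0.97474 = -0.245247 + 0.795445 = 0.550198.
Q̄ = (S_0/π) × [bracket] = (589/π) × 0.550198 = 103.15 W/m².
— Configuration B (ϕ=-25.2°):
cos h₀ = −tan(-25.2°) tan(+13.800°) = 0.1156, h₀ = 1.4550 rad.
Bracket: h₀ sin ϕ sin δ + cos ϕ cos δ sin h₀ = 1.4550×-0.42578×0.23853 + 0.90483×0.97113×0.99330 = -0.147772 + 0.872820 = 0.725048.
Q̄ = (S_0/π) × [bracket] = (589/π) × 0.725048 = 135.94 W/m².
Ratio Q̄_A / Q̄_B = 103.15 / 135.94 = 0.7588.

Q̄_A / Q̄_B ≈ 0.759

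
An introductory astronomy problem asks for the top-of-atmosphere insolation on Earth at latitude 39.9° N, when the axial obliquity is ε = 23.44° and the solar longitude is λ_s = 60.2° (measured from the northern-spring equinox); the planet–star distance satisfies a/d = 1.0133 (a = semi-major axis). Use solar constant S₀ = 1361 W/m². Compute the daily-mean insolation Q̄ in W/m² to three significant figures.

Solar declination: sin δ = sin ε · sin λ_s = sin 23.44° × sin 60.2° = 0.34519, so δ = +20.193°.
cos H₀ = −tan(+39.9°) tan(+20.193°) = -0.3075, H₀ = 1.8834 rad.
Bracket: H₀ sin φ sin δ + cos φ cos δ sin H₀ = 1.8834×0.64145×0.34519 + 0.76717×0.93853×0.95154 = 0.417026 + 0.685120 = 1.102146.
Inverse-square distance factor (a/d)² = 1.0133² = 1.026777.
Q̄ = (S₀/π) × 1.026777 × [bracket] = (1361/π) × 1.026777 × 1.102146 = 490.3 W/m².

Q̄ ≈ 490 W/m²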